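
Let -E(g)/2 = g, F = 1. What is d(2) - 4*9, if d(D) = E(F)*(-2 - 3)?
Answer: -26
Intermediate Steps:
E(g) = -2*g
d(D) = 10 (d(D) = (-2*1)*(-2 - 3) = -2*(-5) = 10)
d(2) - 4*9 = 10 - 4*9 = 10 - 36 = -26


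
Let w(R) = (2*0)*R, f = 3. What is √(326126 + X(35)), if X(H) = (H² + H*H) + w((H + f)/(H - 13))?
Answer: 8*√5134 ≈ 573.22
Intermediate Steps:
w(R) = 0 (w(R) = 0*R = 0)
X(H) = 2*H² (X(H) = (H² + H*H) + 0 = (H² + H²) + 0 = 2*H² + 0 = 2*H²)
√(326126 + X(35)) = √(326126 + 2*35²) = √(326126 + 2*1225) = √(326126 + 2450) = √328576 = 8*√5134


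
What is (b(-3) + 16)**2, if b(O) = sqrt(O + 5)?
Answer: (16 + sqrt(2))**2 ≈ 303.25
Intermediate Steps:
b(O) = sqrt(5 + O)
(b(-3) + 16)**2 = (sqrt(5 - 3) + 16)**2 = (sqrt(2) + 16)**2 = (16 + sqrt(2))**2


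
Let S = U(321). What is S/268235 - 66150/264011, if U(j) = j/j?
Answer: -1613043749/6437908235 ≈ -0.25055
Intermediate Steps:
U(j) = 1
S = 1
S/268235 - 66150/264011 = 1/268235 - 66150/264011 = -1613043749/6437908235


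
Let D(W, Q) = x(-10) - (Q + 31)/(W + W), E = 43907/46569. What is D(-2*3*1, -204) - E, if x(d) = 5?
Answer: -1929727/186276 ≈ -10.359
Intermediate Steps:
E = 43907/46569 (E = 43907*(1/46569) = 43907/46569 ≈ 0.94284)
D(W, Q) = 5 - (31 + Q)/(2*W) (D(W, Q) = 5 - (Q + 31)/(W + W) = 5 - (31 + Q)/(2*W))
D(-2*3*1, -204) - E = (-31 - 1*(-204) + 10*(-2*3*1))/(2*((-2*3*1))) - 1*43907/46569 = (-31 + 204 + 10*(-6*1))/(2*((-6*1))) - 43907/46569 = (½)*(-31 + 204 + 10*(-6))/(-6) - 43907/46569 = (½)*(-⅙)*(-31 + 204 - 60) - 43907/46569 = (½)*(-⅙)*113 - 43907/46569 = -113/12 - 43907/46569 = -1929727/186276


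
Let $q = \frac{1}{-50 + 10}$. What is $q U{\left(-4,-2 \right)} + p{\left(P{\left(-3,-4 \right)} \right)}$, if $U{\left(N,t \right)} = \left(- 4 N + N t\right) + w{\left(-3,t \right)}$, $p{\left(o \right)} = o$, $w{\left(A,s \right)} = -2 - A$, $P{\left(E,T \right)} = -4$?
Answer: $- \frac{37}{8} \approx -4.625$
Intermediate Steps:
$U{\left(N,t \right)} = 1 - 4 N + N t$ ($U{\left(N,t \right)} = \left(- 4 N + N t\right) - -1 = \left(- 4 N + N t\right) + \left(-2 + 3\right) = \left(- 4 N + N t\right) + 1 = 1 - 4 N + N t$)
$q = - \frac{1}{40}$ ($q = \frac{1}{-40} = - \frac{1}{40} \approx -0.025$)
$q U{\left(-4,-2 \right)} + p{\left(P{\left(-3,-4 \right)} \right)} = - \frac{1 - -16 - -8}{40} - 4 = - \frac{1 + 16 + 8}{40} - 4 = \left(- \frac{1}{40}\right) 25 - 4 = - \frac{5}{8} - 4 = - \frac{37}{8}$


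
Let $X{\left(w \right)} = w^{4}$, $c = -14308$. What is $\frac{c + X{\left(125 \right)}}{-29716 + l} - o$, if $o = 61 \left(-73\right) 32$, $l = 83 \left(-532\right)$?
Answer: $\frac{3427446065}{24624} \approx 1.3919 \cdot 10^{5}$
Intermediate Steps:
$l = -44156$
$o = -142496$ ($o = \left(-4453\right) 32 = -142496$)
$\frac{c + X{\left(125 \right)}}{-29716 + l} - o = \frac{-14308 + 125^{4}}{-29716 - 44156} - -142496 = \frac{-14308 + 244140625}{-73872} + 142496 = 244126317 \left(- \frac{1}{73872}\right) + 142496 = - \frac{81375439}{24624} + 142496 = \frac{3427446065}{24624}$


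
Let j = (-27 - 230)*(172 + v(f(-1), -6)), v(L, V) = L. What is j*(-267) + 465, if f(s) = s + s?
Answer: 11665695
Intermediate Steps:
f(s) = 2*s
j = -43690 (j = (-27 - 230)*(172 + 2*(-1)) = -257*(172 - 2) = -257*170 = -43690)
j*(-267) + 465 = -43690*(-267) + 465 = 11665230 + 465 = 11665695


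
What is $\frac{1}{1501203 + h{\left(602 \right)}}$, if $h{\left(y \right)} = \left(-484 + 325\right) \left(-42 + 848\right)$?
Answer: $\frac{1}{1373049} \approx 7.2831 \cdot 10^{-7}$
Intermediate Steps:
$h{\left(y \right)} = -128154$ ($h{\left(y \right)} = \left(-159\right) 806 = -128154$)
$\frac{1}{1501203 + h{\left(602 \right)}} = \frac{1}{1501203 - 128154} = \frac{1}{1373049}$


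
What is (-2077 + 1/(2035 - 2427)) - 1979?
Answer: -1589953/392 ≈ -4056.0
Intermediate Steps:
(-2077 + 1/(2035 - 2427)) - 1979 = (-2077 + 1/(-392)) - 1979 = (-2077 - 1/392) - 1979 = -814185/392 - 1979 = -1589953/392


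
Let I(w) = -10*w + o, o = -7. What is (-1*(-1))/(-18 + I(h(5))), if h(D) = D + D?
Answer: -1/125 ≈ -0.0080000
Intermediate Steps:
h(D) = 2*D
I(w) = -7 - 10*w (I(w) = -10*w - 7 = -7 - 10*w)
(-1*(-1))/(-18 + I(h(5))) = (-1*(-1))/(-18 + (-7 - 20*5)) = 1/(-18 + (-7 - 10*10)) = 1/(-18 + (-7 - 100)) = 1/(-18 - 107) = 1/(-125) = -1/125*1 = -1/125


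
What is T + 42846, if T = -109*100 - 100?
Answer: 31846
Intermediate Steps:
T = -11000 (T = -10900 - 100 = -11000)
T + 42846 = -11000 + 42846 = 31846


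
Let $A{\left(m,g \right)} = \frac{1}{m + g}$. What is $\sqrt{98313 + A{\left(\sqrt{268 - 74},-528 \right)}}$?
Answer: $\frac{\sqrt{51909263 - 98313 \sqrt{194}}}{\sqrt{528 - \sqrt{194}}} \approx 313.55$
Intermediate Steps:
$A{\left(m,g \right)} = \frac{1}{g + m}$
$\sqrt{98313 + A{\left(\sqrt{268 - 74},-528 \right)}} = \sqrt{98313 + \frac{1}{-528 + \sqrt{268 - 74}}} = \sqrt{98313 + \frac{1}{-528 + \sqrt{194}}}$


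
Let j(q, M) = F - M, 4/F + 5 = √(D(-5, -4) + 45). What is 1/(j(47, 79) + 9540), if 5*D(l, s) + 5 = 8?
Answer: 324861/3073825261 - 8*√285/9221475783 ≈ 0.00010567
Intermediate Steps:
D(l, s) = ⅗ (D(l, s) = -1 + (⅕)*8 = -1 + 8/5 = ⅗)
F = 4/(-5 + 2*√285/5) (F = 4/(-5 + √(⅗ + 45)) = 4/(-5 + √(228/5)) = 4/(-5 + 2*√285/5) ≈ 2.2821)
j(q, M) = 100/103 - M + 8*√285/103 (j(q, M) = (100/103 + 8*√285/103) - M = 100/103 - M + 8*√285/103)
1/(j(47, 79) + 9540) = 1/((100/103 - 1*79 + 8*√285/103) + 9540) = 1/((100/103 - 79 + 8*√285/103) + 9540) = 1/((-8037/103 + 8*√285/103) + 9540) = 1/(974583/103 + 8*√285/103)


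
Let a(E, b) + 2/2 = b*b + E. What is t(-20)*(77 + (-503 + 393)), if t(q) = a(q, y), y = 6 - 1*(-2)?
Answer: -1419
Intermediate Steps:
y = 8 (y = 6 + 2 = 8)
a(E, b) = -1 + E + b**2 (a(E, b) = -1 + (b*b + E) = -1 + (b**2 + E) = -1 + (E + b**2) = -1 + E + b**2)
t(q) = 63 + q (t(q) = -1 + q + 8**2 = -1 + q + 64 = 63 + q)
t(-20)*(77 + (-503 + 393)) = (63 - 20)*(77 + (-503 + 393)) = 43*(77 - 110) = 43*(-33) = -1419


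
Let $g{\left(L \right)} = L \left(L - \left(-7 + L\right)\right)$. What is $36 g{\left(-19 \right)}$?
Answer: $-4788$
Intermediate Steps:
$g{\left(L \right)} = 7 L$ ($g{\left(L \right)} = L 7 = 7 L$)
$36 g{\left(-19 \right)} = 36 \cdot 7 \left(-19\right) = 36 \left(-133\right) = -4788$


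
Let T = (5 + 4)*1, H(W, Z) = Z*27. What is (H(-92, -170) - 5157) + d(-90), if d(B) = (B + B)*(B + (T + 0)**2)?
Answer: -8127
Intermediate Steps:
H(W, Z) = 27*Z
T = 9 (T = 9*1 = 9)
d(B) = 2*B*(81 + B) (d(B) = (B + B)*(B + (9 + 0)**2) = (2*B)*(B + 9**2) = (2*B)*(B + 81) = (2*B)*(81 + B) = 2*B*(81 + B))
(H(-92, -170) - 5157) + d(-90) = (27*(-170) - 5157) + 2*(-90)*(81 - 90) = (-4590 - 5157) + 2*(-90)*(-9) = -9747 + 1620 = -8127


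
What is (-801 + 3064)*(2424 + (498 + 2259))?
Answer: 11724603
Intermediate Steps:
(-801 + 3064)*(2424 + (498 + 2259)) = 2263*(2424 + 2757) = 2263*5181 = 11724603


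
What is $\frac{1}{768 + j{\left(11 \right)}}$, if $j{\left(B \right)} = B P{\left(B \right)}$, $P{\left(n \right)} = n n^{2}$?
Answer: $\frac{1}{15409} \approx 6.4897 \cdot 10^{-5}$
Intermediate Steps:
$P{\left(n \right)} = n^{3}$
$j{\left(B \right)} = B^{4}$ ($j{\left(B \right)} = B B^{3} = B^{4}$)
$\frac{1}{768 + j{\left(11 \right)}} = \frac{1}{768 + 11^{4}} = \frac{1}{768 + 14641} = \frac{1}{15409}$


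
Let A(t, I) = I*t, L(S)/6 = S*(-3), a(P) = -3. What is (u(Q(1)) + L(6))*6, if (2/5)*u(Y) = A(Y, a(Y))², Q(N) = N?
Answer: -513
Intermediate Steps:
L(S) = -18*S (L(S) = 6*(S*(-3)) = 6*(-3*S) = -18*S)
u(Y) = 45*Y²/2 (u(Y) = 5*(-3*Y)²/2 = 5*(9*Y²)/2 = 45*Y²/2)
(u(Q(1)) + L(6))*6 = ((45/2)*1² - 18*6)*6 = ((45/2)*1 - 108)*6 = (45/2 - 108)*6 = -171/2*6 = -513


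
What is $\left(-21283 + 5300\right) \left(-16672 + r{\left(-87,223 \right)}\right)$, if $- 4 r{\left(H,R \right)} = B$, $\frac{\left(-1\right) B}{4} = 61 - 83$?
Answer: $266820202$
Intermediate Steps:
$B = 88$ ($B = - 4 \left(61 - 83\right) = \left(-4\right) \left(-22\right) = 88$)
$r{\left(H,R \right)} = -22$ ($r{\left(H,R \right)} = \left(- \frac{1}{4}\right) 88 = -22$)
$\left(-21283 + 5300\right) \left(-16672 + r{\left(-87,223 \right)}\right) = \left(-21283 + 5300\right) \left(-16672 - 22\right) = \left(-15983\right) \left(-16694\right) = 266820202$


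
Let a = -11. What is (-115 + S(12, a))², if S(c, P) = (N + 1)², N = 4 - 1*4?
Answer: 12996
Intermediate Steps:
N = 0 (N = 4 - 4 = 0)
S(c, P) = 1 (S(c, P) = (0 + 1)² = 1² = 1)
(-115 + S(12, a))² = (-115 + 1)² = (-114)² = 12996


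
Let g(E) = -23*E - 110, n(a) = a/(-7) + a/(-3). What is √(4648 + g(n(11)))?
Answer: 2*√513597/21 ≈ 68.253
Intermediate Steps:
n(a) = -10*a/21 (n(a) = a*(-⅐) + a*(-⅓) = -a/7 - a/3 = -10*a/21)
g(E) = -110 - 23*E
√(4648 + g(n(11))) = √(4648 + (-110 - (-230)*11/21)) = √(4648 + (-110 - 23*(-110/21))) = √(4648 + (-110 + 2530/21)) = √(4648 + 220/21) = √(97828/21) = 2*√513597/21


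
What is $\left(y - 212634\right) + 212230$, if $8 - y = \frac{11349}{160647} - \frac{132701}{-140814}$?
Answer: $- \frac{2993656464067}{7540448886} \approx -397.01$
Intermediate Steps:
$y = \frac{52684885877}{7540448886}$ ($y = 8 - \left(\frac{11349}{160647} - \frac{132701}{-140814}\right) = 8 - \left(11349 \cdot \frac{1}{160647} - - \frac{132701}{140814}\right) = 8 - \left(\frac{3783}{53549} + \frac{132701}{140814}\right) = 8 - \frac{7638705211}{7540448886} = \frac{52684885877}{7540448886} \approx 6.987$)
$\left(y - 212634\right) + 212230 = \left(\frac{52684885877}{7540448886} - 212634\right) + 212230 = - \frac{1603303123539847}{7540448886} + 212230 = - \frac{2993656464067}{7540448886}$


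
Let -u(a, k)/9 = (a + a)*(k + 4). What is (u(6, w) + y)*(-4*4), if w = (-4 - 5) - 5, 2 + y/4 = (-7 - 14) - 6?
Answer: -15424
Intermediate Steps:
y = -116 (y = -8 + 4*((-7 - 14) - 6) = -8 + 4*(-21 - 6) = -8 + 4*(-27) = -8 - 108 = -116)
w = -14 (w = -9 - 5 = -14)
u(a, k) = -18*a*(4 + k) (u(a, k) = -9*(a + a)*(k + 4) = -9*2*a*(4 + k) = -18*a*(4 + k))
(u(6, w) + y)*(-4*4) = (-18*6*(4 - 14) - 116)*(-4*4) = (-18*6*(-10) - 116)*(-16) = (1080 - 116)*(-16) = 964*(-16) = -15424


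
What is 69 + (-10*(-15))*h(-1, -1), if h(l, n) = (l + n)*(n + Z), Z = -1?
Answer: 669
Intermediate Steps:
h(l, n) = (-1 + n)*(l + n) (h(l, n) = (l + n)*(n - 1) = (l + n)*(-1 + n) = (-1 + n)*(l + n))
69 + (-10*(-15))*h(-1, -1) = 69 + (-10*(-15))*((-1)² - 1*(-1) - 1*(-1) - 1*(-1)) = 69 + 150*(1 + 1 + 1 + 1) = 69 + 150*4 = 69 + 600 = 669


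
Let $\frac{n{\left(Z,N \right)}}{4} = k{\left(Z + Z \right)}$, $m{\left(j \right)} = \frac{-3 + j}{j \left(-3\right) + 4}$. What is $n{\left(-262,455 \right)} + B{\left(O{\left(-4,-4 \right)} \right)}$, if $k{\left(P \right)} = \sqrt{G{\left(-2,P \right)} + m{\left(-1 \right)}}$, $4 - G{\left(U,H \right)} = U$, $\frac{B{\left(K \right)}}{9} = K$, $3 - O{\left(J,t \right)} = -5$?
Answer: $72 + \frac{4 \sqrt{266}}{7} \approx 81.32$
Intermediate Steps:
$O{\left(J,t \right)} = 8$ ($O{\left(J,t \right)} = 3 - -5 = 3 + 5 = 8$)
$m{\left(j \right)} = \frac{-3 + j}{4 - 3 j}$ ($m{\left(j \right)} = \frac{-3 + j}{- 3 j + 4} = \frac{-3 + j}{4 - 3 j}$)
$B{\left(K \right)} = 9 K$
$G{\left(U,H \right)} = 4 - U$
$k{\left(P \right)} = \frac{\sqrt{266}}{7}$ ($k{\left(P \right)} = \sqrt{\left(4 - -2\right) + \frac{3 - -1}{-4 + 3 \left(-1\right)}} = \sqrt{\left(4 + 2\right) + \frac{3 + 1}{-4 - 3}} = \sqrt{6 + \frac{1}{-7} \cdot 4} = \sqrt{6 - \frac{4}{7}} = \sqrt{\frac{38}{7}} = \frac{\sqrt{266}}{7}$)
$n{\left(Z,N \right)} = \frac{4 \sqrt{266}}{7}$ ($n{\left(Z,N \right)} = 4 \frac{\sqrt{266}}{7} = \frac{4 \sqrt{266}}{7}$)
$n{\left(-262,455 \right)} + B{\left(O{\left(-4,-4 \right)} \right)} = \frac{4 \sqrt{266}}{7} + 9 \cdot 8 = \frac{4 \sqrt{266}}{7} + 72 = 72 + \frac{4 \sqrt{266}}{7}$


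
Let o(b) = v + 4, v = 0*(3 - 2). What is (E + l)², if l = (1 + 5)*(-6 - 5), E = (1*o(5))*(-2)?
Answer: 5476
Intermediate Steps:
v = 0 (v = 0*1 = 0)
o(b) = 4 (o(b) = 0 + 4 = 4)
E = -8 (E = (1*4)*(-2) = 4*(-2) = -8)
l = -66 (l = 6*(-11) = -66)
(E + l)² = (-8 - 66)² = (-74)² = 5476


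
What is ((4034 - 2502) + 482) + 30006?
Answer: 32020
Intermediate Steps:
((4034 - 2502) + 482) + 30006 = (1532 + 482) + 30006 = 2014 + 30006 = 32020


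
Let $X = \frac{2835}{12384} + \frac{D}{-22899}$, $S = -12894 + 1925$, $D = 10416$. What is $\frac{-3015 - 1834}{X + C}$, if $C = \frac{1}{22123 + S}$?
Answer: $\frac{284031511461984}{13229398925} \approx 21470.0$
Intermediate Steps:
$S = -10969$
$X = - \frac{2373077}{10503008}$ ($X = \frac{2835}{12384} + \frac{10416}{-22899} = 2835 \cdot \frac{1}{12384} + 10416 \left(- \frac{1}{22899}\right) = \frac{315}{1376} - \frac{3472}{7633} = - \frac{2373077}{10503008} \approx -0.22594$)
$C = \frac{1}{11154}$ ($C = \frac{1}{22123 - 10969} = \frac{1}{11154} \approx 8.9654 \cdot 10^{-5}$)
$\frac{-3015 - 1834}{X + C} = \frac{-3015 - 1834}{- \frac{2373077}{10503008} + \frac{1}{11154}} = - \frac{4849}{- \frac{13229398925}{58575275616}} = \left(-4849\right) \left(- \frac{58575275616}{13229398925}\right) = \frac{284031511461984}{13229398925}$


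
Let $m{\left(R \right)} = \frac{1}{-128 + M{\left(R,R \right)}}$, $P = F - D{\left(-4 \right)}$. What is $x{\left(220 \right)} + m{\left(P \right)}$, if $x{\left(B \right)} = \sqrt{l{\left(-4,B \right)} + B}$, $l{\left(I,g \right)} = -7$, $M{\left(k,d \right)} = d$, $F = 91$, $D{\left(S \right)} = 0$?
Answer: $- \frac{1}{37} + \sqrt{213} \approx 14.567$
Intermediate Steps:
$x{\left(B \right)} = \sqrt{-7 + B}$
$P = 91$ ($P = 91 - 0 = 91 + 0 = 91$)
$m{\left(R \right)} = \frac{1}{-128 + R}$
$x{\left(220 \right)} + m{\left(P \right)} = \sqrt{-7 + 220} + \frac{1}{-128 + 91} = \sqrt{213} + \frac{1}{-37} = \sqrt{213} - \frac{1}{37} = - \frac{1}{37} + \sqrt{213}$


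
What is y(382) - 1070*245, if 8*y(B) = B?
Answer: -1048409/4 ≈ -2.6210e+5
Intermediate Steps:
y(B) = B/8
y(382) - 1070*245 = (⅛)*382 - 1070*245 = 191/4 - 262150 = -1048409/4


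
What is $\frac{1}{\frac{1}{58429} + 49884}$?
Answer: $\frac{58429}{2914672237} \approx 2.0047 \cdot 10^{-5}$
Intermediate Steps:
$\frac{1}{\frac{1}{58429} + 49884} = \frac{1}{\frac{2914672237}{58429}} = \frac{58429}{2914672237}$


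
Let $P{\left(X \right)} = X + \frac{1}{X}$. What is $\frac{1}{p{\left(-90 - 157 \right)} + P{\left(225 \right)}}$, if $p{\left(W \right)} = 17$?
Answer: $\frac{225}{54451} \approx 0.0041322$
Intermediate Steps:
$\frac{1}{p{\left(-90 - 157 \right)} + P{\left(225 \right)}} = \frac{1}{17 + \left(225 + \frac{1}{225}\right)} = \frac{1}{17 + \frac{50626}{225}} = \frac{1}{\frac{54451}{225}} = \frac{225}{54451}$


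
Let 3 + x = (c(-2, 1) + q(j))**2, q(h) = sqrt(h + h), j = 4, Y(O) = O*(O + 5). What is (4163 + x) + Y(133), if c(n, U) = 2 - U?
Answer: 22523 + 4*sqrt(2) ≈ 22529.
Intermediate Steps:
Y(O) = O*(5 + O)
q(h) = sqrt(2)*sqrt(h) (q(h) = sqrt(2*h) = sqrt(2)*sqrt(h))
x = -3 + (1 + 2*sqrt(2))**2 (x = -3 + ((2 - 1*1) + sqrt(2)*sqrt(4))**2 = -3 + ((2 - 1) + sqrt(2)*2)**2 = -3 + (1 + 2*sqrt(2))**2 ≈ 11.657)
(4163 + x) + Y(133) = (4163 + (6 + 4*sqrt(2))) + 133*(5 + 133) = (4169 + 4*sqrt(2)) + 133*138 = (4169 + 4*sqrt(2)) + 18354 = 22523 + 4*sqrt(2)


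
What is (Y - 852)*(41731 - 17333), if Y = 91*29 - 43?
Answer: 42550112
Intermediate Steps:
Y = 2596 (Y = 2639 - 43 = 2596)
(Y - 852)*(41731 - 17333) = (2596 - 852)*(41731 - 17333) = 1744*24398 = 42550112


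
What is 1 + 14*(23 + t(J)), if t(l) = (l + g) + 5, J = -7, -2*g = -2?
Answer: 309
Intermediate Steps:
g = 1 (g = -½*(-2) = 1)
t(l) = 6 + l (t(l) = (l + 1) + 5 = (1 + l) + 5 = 6 + l)
1 + 14*(23 + t(J)) = 1 + 14*(23 + (6 - 7)) = 1 + 14*(23 - 1) = 1 + 14*22 = 1 + 308 = 309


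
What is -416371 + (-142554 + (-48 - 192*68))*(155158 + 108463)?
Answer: -41035133989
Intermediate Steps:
-416371 + (-142554 + (-48 - 192*68))*(155158 + 108463) = -416371 + (-142554 + (-48 - 13056))*263621 = -416371 + (-142554 - 13104)*263621 = -416371 - 155658*263621 = -416371 - 41034717618 = -41035133989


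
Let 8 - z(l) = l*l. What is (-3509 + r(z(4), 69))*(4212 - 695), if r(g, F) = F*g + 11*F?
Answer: -11613134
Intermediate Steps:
z(l) = 8 - l**2 (z(l) = 8 - l*l = 8 - l**2)
r(g, F) = 11*F + F*g
(-3509 + r(z(4), 69))*(4212 - 695) = (-3509 + 69*(11 + (8 - 1*4**2)))*(4212 - 695) = (-3509 + 69*(11 + (8 - 1*16)))*3517 = (-3509 + 69*(11 + (8 - 16)))*3517 = (-3509 + 69*(11 - 8))*3517 = (-3509 + 69*3)*3517 = (-3509 + 207)*3517 = -3302*3517 = -11613134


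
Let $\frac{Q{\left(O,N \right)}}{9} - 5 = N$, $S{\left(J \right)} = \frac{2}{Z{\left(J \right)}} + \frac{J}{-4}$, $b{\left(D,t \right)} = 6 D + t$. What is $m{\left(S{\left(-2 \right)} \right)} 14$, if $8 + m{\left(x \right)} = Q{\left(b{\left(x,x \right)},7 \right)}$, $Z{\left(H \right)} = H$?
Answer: $1400$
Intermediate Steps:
$b{\left(D,t \right)} = t + 6 D$
$S{\left(J \right)} = \frac{2}{J} - \frac{J}{4}$ ($S{\left(J \right)} = \frac{2}{J} + \frac{J}{-4} = \frac{2}{J} + J \left(- \frac{1}{4}\right) = \frac{2}{J} - \frac{J}{4}$)
$Q{\left(O,N \right)} = 45 + 9 N$
$m{\left(x \right)} = 100$ ($m{\left(x \right)} = -8 + \left(45 + 9 \cdot 7\right) = -8 + \left(45 + 63\right) = -8 + 108 = 100$)
$m{\left(S{\left(-2 \right)} \right)} 14 = 100 \cdot 14 = 1400$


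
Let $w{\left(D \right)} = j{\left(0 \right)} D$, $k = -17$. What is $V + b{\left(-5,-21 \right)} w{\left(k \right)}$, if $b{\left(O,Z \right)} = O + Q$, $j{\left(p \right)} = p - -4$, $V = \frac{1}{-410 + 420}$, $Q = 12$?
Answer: $- \frac{4759}{10} \approx -475.9$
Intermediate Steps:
$V = \frac{1}{10} \approx 0.1$
$j{\left(p \right)} = 4 + p$ ($j{\left(p \right)} = p + 4 = 4 + p$)
$b{\left(O,Z \right)} = 12 + O$ ($b{\left(O,Z \right)} = O + 12 = 12 + O$)
$w{\left(D \right)} = 4 D$ ($w{\left(D \right)} = \left(4 + 0\right) D = 4 D$)
$V + b{\left(-5,-21 \right)} w{\left(k \right)} = \frac{1}{10} + \left(12 - 5\right) 4 \left(-17\right) = \frac{1}{10} + 7 \left(-68\right) = \frac{1}{10} - 476 = - \frac{4759}{10}$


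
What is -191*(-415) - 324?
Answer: 78941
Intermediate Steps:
-191*(-415) - 324 = 79265 - 324 = 78941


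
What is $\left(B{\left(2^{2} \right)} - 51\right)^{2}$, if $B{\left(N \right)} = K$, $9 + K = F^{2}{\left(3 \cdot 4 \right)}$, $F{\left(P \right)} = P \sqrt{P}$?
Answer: $2782224$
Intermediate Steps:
$F{\left(P \right)} = P^{\frac{3}{2}}$
$K = 1719$ ($K = -9 + \left(\left(3 \cdot 4\right)^{\frac{3}{2}}\right)^{2} = -9 + \left(12^{\frac{3}{2}}\right)^{2} = -9 + \left(24 \sqrt{3}\right)^{2} = -9 + 1728 = 1719$)
$B{\left(N \right)} = 1719$
$\left(B{\left(2^{2} \right)} - 51\right)^{2} = \left(1719 - 51\right)^{2} = 1668^{2} = 2782224$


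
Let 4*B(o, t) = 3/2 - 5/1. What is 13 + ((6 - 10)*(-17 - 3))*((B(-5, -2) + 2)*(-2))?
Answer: -167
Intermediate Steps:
B(o, t) = -7/8 (B(o, t) = (3/2 - 5/1)/4 = (3*(1/2) - 5*1)/4 = (3/2 - 5)/4 = (1/4)*(-7/2) = -7/8)
13 + ((6 - 10)*(-17 - 3))*((B(-5, -2) + 2)*(-2)) = 13 + ((6 - 10)*(-17 - 3))*((-7/8 + 2)*(-2)) = 13 + (-4*(-20))*((9/8)*(-2)) = 13 + 80*(-9/4) = 13 - 180 = -167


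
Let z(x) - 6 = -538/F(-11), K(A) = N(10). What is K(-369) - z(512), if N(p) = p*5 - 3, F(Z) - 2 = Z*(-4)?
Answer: 1212/23 ≈ 52.696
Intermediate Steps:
F(Z) = 2 - 4*Z (F(Z) = 2 + Z*(-4) = 2 - 4*Z)
N(p) = -3 + 5*p (N(p) = 5*p - 3 = -3 + 5*p)
K(A) = 47 (K(A) = -3 + 5*10 = -3 + 50 = 47)
z(x) = -131/23 (z(x) = 6 - 538/(2 - 4*(-11)) = 6 - 538/(2 + 44) = 6 - 538/46 = 6 - 538*1/46 = 6 - 269/23 = -131/23)
K(-369) - z(512) = 47 - 1*(-131/23) = 47 + 131/23 = 1212/23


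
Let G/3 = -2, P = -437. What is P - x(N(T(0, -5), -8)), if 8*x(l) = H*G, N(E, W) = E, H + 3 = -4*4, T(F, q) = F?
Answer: -1805/4 ≈ -451.25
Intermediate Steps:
H = -19 (H = -3 - 4*4 = -3 - 16 = -19)
G = -6 (G = 3*(-2) = -6)
x(l) = 57/4 (x(l) = (-19*(-6))/8 = (⅛)*114 = 57/4)
P - x(N(T(0, -5), -8)) = -437 - 1*57/4 = -437 - 57/4 = -1805/4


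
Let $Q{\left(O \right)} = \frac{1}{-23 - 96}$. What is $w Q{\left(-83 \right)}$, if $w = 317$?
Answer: $- \frac{317}{119} \approx -2.6639$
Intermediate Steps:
$Q{\left(O \right)} = - \frac{1}{119}$ ($Q{\left(O \right)} = \frac{1}{-119} = - \frac{1}{119}$)
$w Q{\left(-83 \right)} = 317 \left(- \frac{1}{119}\right) = - \frac{317}{119}$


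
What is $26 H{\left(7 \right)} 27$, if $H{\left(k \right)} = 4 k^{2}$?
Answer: $137592$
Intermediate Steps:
$26 H{\left(7 \right)} 27 = 26 \cdot 4 \cdot 7^{2} \cdot 27 = 26 \cdot 4 \cdot 49 \cdot 27 = 26 \cdot 196 \cdot 27 = 5096 \cdot 27 = 137592$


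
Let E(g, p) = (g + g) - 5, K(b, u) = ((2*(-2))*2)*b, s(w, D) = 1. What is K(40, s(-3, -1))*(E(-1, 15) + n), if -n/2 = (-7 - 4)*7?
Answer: -47040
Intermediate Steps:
n = 154 (n = -2*(-7 - 4)*7 = -(-22)*7 = -2*(-77) = 154)
K(b, u) = -8*b (K(b, u) = (-4*2)*b = -8*b)
E(g, p) = -5 + 2*g (E(g, p) = 2*g - 5 = -5 + 2*g)
K(40, s(-3, -1))*(E(-1, 15) + n) = (-8*40)*((-5 + 2*(-1)) + 154) = -320*((-5 - 2) + 154) = -320*(-7 + 154) = -320*147 = -47040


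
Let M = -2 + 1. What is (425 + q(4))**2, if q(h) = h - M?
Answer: 184900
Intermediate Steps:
M = -1
q(h) = 1 + h (q(h) = h - 1*(-1) = h + 1 = 1 + h)
(425 + q(4))**2 = (425 + (1 + 4))**2 = (425 + 5)**2 = 430**2 = 184900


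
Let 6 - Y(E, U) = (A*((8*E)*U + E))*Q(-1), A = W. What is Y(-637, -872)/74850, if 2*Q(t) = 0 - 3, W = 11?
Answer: 48873829/49900 ≈ 979.44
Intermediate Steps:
Q(t) = -3/2 (Q(t) = (0 - 3)/2 = (1/2)*(-3) = -3/2)
A = 11
Y(E, U) = 6 + 33*E/2 + 132*E*U (Y(E, U) = 6 - 11*((8*E)*U + E)*(-3)/2 = 6 - 11*(8*E*U + E)*(-3)/2 = 6 - 11*(E + 8*E*U)*(-3)/2 = 6 - (11*E + 88*E*U)*(-3)/2 = 6 - (-33*E/2 - 132*E*U) = 6 + (33*E/2 + 132*E*U) = 6 + 33*E/2 + 132*E*U)
Y(-637, -872)/74850 = (6 + (33/2)*(-637) + 132*(-637)*(-872))/74850 = (6 - 21021/2 + 73321248)*(1/74850) = (146621487/2)*(1/74850) = 48873829/49900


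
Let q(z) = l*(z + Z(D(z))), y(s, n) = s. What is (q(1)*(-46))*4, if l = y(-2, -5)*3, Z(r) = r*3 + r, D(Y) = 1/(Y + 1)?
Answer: 3312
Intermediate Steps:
D(Y) = 1/(1 + Y)
Z(r) = 4*r (Z(r) = 3*r + r = 4*r)
l = -6 (l = -2*3 = -6)
q(z) = -24/(1 + z) - 6*z (q(z) = -6*(z + 4/(1 + z)) = -24/(1 + z) - 6*z)
(q(1)*(-46))*4 = ((6*(-4 - 1*1*(1 + 1))/(1 + 1))*(-46))*4 = ((6*(-4 - 1*1*2)/2)*(-46))*4 = ((6*(½)*(-4 - 2))*(-46))*4 = ((6*(½)*(-6))*(-46))*4 = -18*(-46)*4 = 828*4 = 3312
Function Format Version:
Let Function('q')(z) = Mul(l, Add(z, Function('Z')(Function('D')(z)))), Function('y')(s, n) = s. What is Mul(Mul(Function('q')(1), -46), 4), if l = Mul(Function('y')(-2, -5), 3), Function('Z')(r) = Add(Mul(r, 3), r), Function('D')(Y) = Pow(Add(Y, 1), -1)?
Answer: 3312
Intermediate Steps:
Function('D')(Y) = Pow(Add(1, Y), -1)
Function('Z')(r) = Mul(4, r) (Function('Z')(r) = Add(Mul(3, r), r) = Mul(4, r))
l = -6 (l = Mul(-2, 3) = -6)
Function('q')(z) = Add(Mul(-24, Pow(Add(1, z), -1)), Mul(-6, z)) (Function('q')(z) = Mul(-6, Add(z, Mul(4, Pow(Add(1, z), -1)))) = Add(Mul(-24, Pow(Add(1, z), -1)), Mul(-6, z)))
Mul(Mul(Function('q')(1), -46), 4) = Mul(Mul(Mul(6, Pow(Add(1, 1), -1), Add(-4, Mul(-1, 1, Add(1, 1)))), -46), 4) = Mul(Mul(Mul(6, Pow(2, -1), Add(-4, Mul(-1, 1, 2))), -46), 4) = Mul(Mul(Mul(6, Rational(1, 2), Add(-4, -2)), -46), 4) = Mul(Mul(Mul(6, Rational(1, 2), -6), -46), 4) = Mul(Mul(-18, -46), 4) = Mul(828, 4) = 3312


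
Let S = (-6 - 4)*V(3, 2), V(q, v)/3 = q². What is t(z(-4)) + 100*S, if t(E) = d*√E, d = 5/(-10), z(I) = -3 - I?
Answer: -54001/2 ≈ -27001.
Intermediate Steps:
V(q, v) = 3*q²
S = -270 (S = (-6 - 4)*(3*3²) = -30*9 = -10*27 = -270)
d = -½ (d = 5*(-⅒) = -½ ≈ -0.50000)
t(E) = -√E/2
t(z(-4)) + 100*S = -√(-3 - 1*(-4))/2 + 100*(-270) = -√(-3 + 4)/2 - 27000 = -√1/2 - 27000 = -½*1 - 27000 = -½ - 27000 = -54001/2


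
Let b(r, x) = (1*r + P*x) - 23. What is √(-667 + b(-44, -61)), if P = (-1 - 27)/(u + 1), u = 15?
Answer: I*√2509/2 ≈ 25.045*I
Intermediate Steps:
P = -7/4 (P = (-1 - 27)/(15 + 1) = -28/16 = -28*1/16 = -7/4 ≈ -1.7500)
b(r, x) = -23 + r - 7*x/4 (b(r, x) = (1*r - 7*x/4) - 23 = (r - 7*x/4) - 23 = -23 + r - 7*x/4)
√(-667 + b(-44, -61)) = √(-667 + (-23 - 44 - 7/4*(-61))) = √(-667 + (-23 - 44 + 427/4)) = √(-667 + 159/4) = √(-2509/4) = I*√2509/2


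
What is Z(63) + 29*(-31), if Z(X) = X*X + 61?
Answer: 3131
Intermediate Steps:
Z(X) = 61 + X² (Z(X) = X² + 61 = 61 + X²)
Z(63) + 29*(-31) = (61 + 63²) + 29*(-31) = (61 + 3969) - 899 = 4030 - 899 = 3131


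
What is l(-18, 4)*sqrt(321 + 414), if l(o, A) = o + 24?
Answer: 42*sqrt(15) ≈ 162.67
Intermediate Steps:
l(o, A) = 24 + o
l(-18, 4)*sqrt(321 + 414) = (24 - 18)*sqrt(321 + 414) = 6*sqrt(735) = 6*(7*sqrt(15)) = 42*sqrt(15)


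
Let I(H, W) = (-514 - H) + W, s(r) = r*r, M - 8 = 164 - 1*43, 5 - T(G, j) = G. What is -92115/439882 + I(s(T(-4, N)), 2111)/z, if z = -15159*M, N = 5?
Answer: -180798756877/860194089702 ≈ -0.21018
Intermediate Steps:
T(G, j) = 5 - G
M = 129 (M = 8 + (164 - 1*43) = 8 + (164 - 43) = 8 + 121 = 129)
s(r) = r²
I(H, W) = -514 + W - H
z = -1955511 (z = -15159*129 = -1955511)
-92115/439882 + I(s(T(-4, N)), 2111)/z = -92115/439882 + (-514 + 2111 - (5 - 1*(-4))²)/(-1955511) = -92115*1/439882 + (-514 + 2111 - (5 + 4)²)*(-1/1955511) = -92115/439882 + (-514 + 2111 - 1*9²)*(-1/1955511) = -92115/439882 + (-514 + 2111 - 1*81)*(-1/1955511) = -92115/439882 + (-514 + 2111 - 81)*(-1/1955511) = -92115/439882 + 1516*(-1/1955511) = -92115/439882 - 1516/1955511 = -180798756877/860194089702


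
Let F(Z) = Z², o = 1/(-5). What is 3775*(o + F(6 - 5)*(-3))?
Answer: -12080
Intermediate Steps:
o = -⅕ ≈ -0.20000
3775*(o + F(6 - 5)*(-3)) = 3775*(-⅕ + (6 - 5)²*(-3)) = 3775*(-⅕ + 1²*(-3)) = 3775*(-⅕ + 1*(-3)) = 3775*(-⅕ - 3) = 3775*(-16/5) = -12080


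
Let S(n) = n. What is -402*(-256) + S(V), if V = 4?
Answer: 102916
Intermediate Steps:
-402*(-256) + S(V) = -402*(-256) + 4 = 102912 + 4 = 102916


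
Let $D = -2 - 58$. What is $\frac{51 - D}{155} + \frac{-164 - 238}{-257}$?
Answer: $\frac{90837}{39835} \approx 2.2803$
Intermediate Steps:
$D = -60$
$\frac{51 - D}{155} + \frac{-164 - 238}{-257} = \frac{51 - -60}{155} + \frac{-164 - 238}{-257} = \left(51 + 60\right) \frac{1}{155} + \left(-164 - 238\right) \left(- \frac{1}{257}\right) = 111 \cdot \frac{1}{155} - - \frac{402}{257} = \frac{111}{155} + \frac{402}{257} = \frac{90837}{39835}$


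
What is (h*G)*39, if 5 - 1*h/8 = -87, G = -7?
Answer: -200928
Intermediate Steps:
h = 736 (h = 40 - 8*(-87) = 40 + 696 = 736)
(h*G)*39 = (736*(-7))*39 = -5152*39 = -200928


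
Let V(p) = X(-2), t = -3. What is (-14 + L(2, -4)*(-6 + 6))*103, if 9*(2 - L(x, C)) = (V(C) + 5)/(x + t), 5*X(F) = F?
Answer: -1442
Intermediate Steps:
X(F) = F/5
V(p) = -⅖ (V(p) = (⅕)*(-2) = -⅖)
L(x, C) = 2 - 23/(45*(-3 + x)) (L(x, C) = 2 - (-⅖ + 5)/(9*(x - 3)) = 2 - 23/(45*(-3 + x)))
(-14 + L(2, -4)*(-6 + 6))*103 = (-14 + ((-293 + 90*2)/(45*(-3 + 2)))*(-6 + 6))*103 = (-14 + ((1/45)*(-293 + 180)/(-1))*0)*103 = (-14 + ((1/45)*(-1)*(-113))*0)*103 = (-14 + (113/45)*0)*103 = (-14 + 0)*103 = -14*103 = -1442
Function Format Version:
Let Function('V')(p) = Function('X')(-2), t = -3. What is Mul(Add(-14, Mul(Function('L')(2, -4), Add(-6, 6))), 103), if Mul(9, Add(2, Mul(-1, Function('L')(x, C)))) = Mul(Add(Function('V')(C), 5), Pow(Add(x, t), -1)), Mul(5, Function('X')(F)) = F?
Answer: -1442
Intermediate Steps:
Function('X')(F) = Mul(Rational(1, 5), F)
Function('V')(p) = Rational(-2, 5) (Function('V')(p) = Mul(Rational(1, 5), -2) = Rational(-2, 5))
Function('L')(x, C) = Add(2, Mul(Rational(-23, 45), Pow(Add(-3, x), -1))) (Function('L')(x, C) = Add(2, Mul(Rational(-1, 9), Mul(Add(Rational(-2, 5), 5), Pow(Add(x, -3), -1)))) = Add(2, Mul(Rational(-1, 9), Mul(Rational(23, 5), Pow(Add(-3, x), -1)))) = Add(2, Mul(Rational(-23, 45), Pow(Add(-3, x), -1))))
Mul(Add(-14, Mul(Function('L')(2, -4), Add(-6, 6))), 103) = Mul(Add(-14, Mul(Mul(Rational(1, 45), Pow(Add(-3, 2), -1), Add(-293, Mul(90, 2))), Add(-6, 6))), 103) = Mul(Add(-14, Mul(Mul(Rational(1, 45), Pow(-1, -1), Add(-293, 180)), 0)), 103) = Mul(Add(-14, Mul(Mul(Rational(1, 45), -1, -113), 0)), 103) = Mul(Add(-14, Mul(Rational(113, 45), 0)), 103) = Mul(Add(-14, 0), 103) = Mul(-14, 103) = -1442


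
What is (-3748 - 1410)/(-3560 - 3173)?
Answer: 5158/6733 ≈ 0.76608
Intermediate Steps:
(-3748 - 1410)/(-3560 - 3173) = -5158/(-6733) = -5158*(-1/6733) = 5158/6733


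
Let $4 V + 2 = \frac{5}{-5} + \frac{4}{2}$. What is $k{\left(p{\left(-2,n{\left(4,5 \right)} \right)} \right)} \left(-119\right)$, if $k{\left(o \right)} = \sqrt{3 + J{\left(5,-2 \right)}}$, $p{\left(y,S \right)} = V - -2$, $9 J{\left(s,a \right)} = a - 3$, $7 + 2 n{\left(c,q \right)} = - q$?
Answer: $- \frac{119 \sqrt{22}}{3} \approx -186.05$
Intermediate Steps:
$n{\left(c,q \right)} = - \frac{7}{2} - \frac{q}{2}$ ($n{\left(c,q \right)} = - \frac{7}{2} + \frac{\left(-1\right) q}{2} = - \frac{7}{2} - \frac{q}{2}$)
$J{\left(s,a \right)} = - \frac{1}{3} + \frac{a}{9}$ ($J{\left(s,a \right)} = \frac{a - 3}{9} = \frac{-3 + a}{9} = - \frac{1}{3} + \frac{a}{9}$)
$V = - \frac{1}{4}$ ($V = - \frac{1}{2} + \frac{\frac{5}{-5} + \frac{4}{2}}{4} = - \frac{1}{2} + \frac{5 \left(- \frac{1}{5}\right) + 4 \cdot \frac{1}{2}}{4} = - \frac{1}{2} + \frac{-1 + 2}{4} = - \frac{1}{2} + \frac{1}{4} \cdot 1 = - \frac{1}{2} + \frac{1}{4} = - \frac{1}{4} \approx -0.25$)
$p{\left(y,S \right)} = \frac{7}{4}$ ($p{\left(y,S \right)} = - \frac{1}{4} - -2 = - \frac{1}{4} + 2 = \frac{7}{4}$)
$k{\left(o \right)} = \frac{\sqrt{22}}{3}$ ($k{\left(o \right)} = \sqrt{3 + \left(- \frac{1}{3} + \frac{1}{9} \left(-2\right)\right)} = \sqrt{3 - \frac{5}{9}} = \sqrt{\frac{22}{9}} = \frac{\sqrt{22}}{3}$)
$k{\left(p{\left(-2,n{\left(4,5 \right)} \right)} \right)} \left(-119\right) = \frac{\sqrt{22}}{3} \left(-119\right) = - \frac{119 \sqrt{22}}{3}$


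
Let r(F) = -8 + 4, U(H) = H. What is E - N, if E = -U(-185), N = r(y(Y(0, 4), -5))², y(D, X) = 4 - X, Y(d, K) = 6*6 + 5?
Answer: 169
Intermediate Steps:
Y(d, K) = 41 (Y(d, K) = 36 + 5 = 41)
r(F) = -4
N = 16 (N = (-4)² = 16)
E = 185 (E = -1*(-185) = 185)
E - N = 185 - 1*16 = 185 - 16 = 169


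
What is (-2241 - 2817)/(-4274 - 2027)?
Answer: 5058/6301 ≈ 0.80273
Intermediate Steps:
(-2241 - 2817)/(-4274 - 2027) = -5058/(-6301) = -5058*(-1/6301) = 5058/6301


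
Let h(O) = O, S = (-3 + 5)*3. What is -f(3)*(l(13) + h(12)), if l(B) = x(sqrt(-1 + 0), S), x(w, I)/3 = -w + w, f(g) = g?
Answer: -36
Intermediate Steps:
S = 6 (S = 2*3 = 6)
x(w, I) = 0 (x(w, I) = 3*(-w + w) = 3*0 = 0)
l(B) = 0
-f(3)*(l(13) + h(12)) = -3*(0 + 12) = -3*12 = -1*36 = -36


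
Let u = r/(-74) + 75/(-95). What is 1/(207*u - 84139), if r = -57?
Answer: -1406/118305023 ≈ -1.1885e-5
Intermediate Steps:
u = -27/1406 (u = -57/(-74) + 75/(-95) = -57*(-1/74) + 75*(-1/95) = 57/74 - 15/19 = -27/1406 ≈ -0.019203)
1/(207*u - 84139) = 1/(207*(-27/1406) - 84139) = 1/(-5589/1406 - 84139) = 1/(-118305023/1406) = -1406/118305023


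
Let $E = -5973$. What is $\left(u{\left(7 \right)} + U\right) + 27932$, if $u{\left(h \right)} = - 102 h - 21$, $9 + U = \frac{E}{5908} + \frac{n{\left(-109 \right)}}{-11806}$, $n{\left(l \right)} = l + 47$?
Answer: $\frac{948144358241}{34874924} \approx 27187.0$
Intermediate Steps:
$n{\left(l \right)} = 47 + l$
$U = - \frac{348949787}{34874924}$ ($U = -9 - \left(\frac{5973}{5908} - \frac{47 - 109}{-11806}\right) = -9 - \frac{35075471}{34874924} = - \frac{348949787}{34874924} \approx -10.006$)
$u{\left(h \right)} = -21 - 102 h$
$\left(u{\left(7 \right)} + U\right) + 27932 = \left(\left(-21 - 714\right) - \frac{348949787}{34874924}\right) + 27932 = \left(-735 - \frac{348949787}{34874924}\right) + 27932 = - \frac{25982018927}{34874924} + 27932 = \frac{948144358241}{34874924}$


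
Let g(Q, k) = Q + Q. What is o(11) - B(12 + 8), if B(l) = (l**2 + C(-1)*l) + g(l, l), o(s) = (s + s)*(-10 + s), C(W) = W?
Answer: -398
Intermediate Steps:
g(Q, k) = 2*Q
o(s) = 2*s*(-10 + s) (o(s) = (2*s)*(-10 + s) = 2*s*(-10 + s))
B(l) = l + l**2 (B(l) = (l**2 - l) + 2*l = l + l**2)
o(11) - B(12 + 8) = 2*11*(-10 + 11) - (12 + 8)*(1 + (12 + 8)) = 2*11*1 - 20*(1 + 20) = 22 - 20*21 = 22 - 1*420 = 22 - 420 = -398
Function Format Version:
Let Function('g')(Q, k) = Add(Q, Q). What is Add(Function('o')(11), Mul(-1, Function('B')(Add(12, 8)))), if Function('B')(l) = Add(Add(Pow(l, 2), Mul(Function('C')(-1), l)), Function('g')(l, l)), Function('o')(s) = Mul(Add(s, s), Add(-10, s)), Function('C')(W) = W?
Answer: -398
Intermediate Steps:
Function('g')(Q, k) = Mul(2, Q)
Function('o')(s) = Mul(2, s, Add(-10, s)) (Function('o')(s) = Mul(Mul(2, s), Add(-10, s)) = Mul(2, s, Add(-10, s)))
Function('B')(l) = Add(l, Pow(l, 2)) (Function('B')(l) = Add(Add(Pow(l, 2), Mul(-1, l)), Mul(2, l)) = Add(l, Pow(l, 2)))
Add(Function('o')(11), Mul(-1, Function('B')(Add(12, 8)))) = Add(Mul(2, 11, Add(-10, 11)), Mul(-1, Mul(Add(12, 8), Add(1, Add(12, 8))))) = Add(Mul(2, 11, 1), Mul(-1, Mul(20, Add(1, 20)))) = Add(22, Mul(-1, Mul(20, 21))) = Add(22, Mul(-1, 420)) = Add(22, -420) = -398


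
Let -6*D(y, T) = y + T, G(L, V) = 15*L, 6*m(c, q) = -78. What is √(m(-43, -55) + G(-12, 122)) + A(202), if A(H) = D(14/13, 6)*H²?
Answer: -1876984/39 + I*√193 ≈ -48128.0 + 13.892*I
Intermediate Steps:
m(c, q) = -13 (m(c, q) = (⅙)*(-78) = -13)
D(y, T) = -T/6 - y/6 (D(y, T) = -(y + T)/6 = -(T + y)/6 = -T/6 - y/6)
A(H) = -46*H²/39 (A(H) = (-⅙*6 - 7/(3*13))*H² = (-1 - 7/(3*13))*H² = (-1 - ⅙*14/13)*H² = (-1 - 7/39)*H² = -46*H²/39)
√(m(-43, -55) + G(-12, 122)) + A(202) = √(-13 + 15*(-12)) - 46/39*202² = √(-13 - 180) - 46/39*40804 = √(-193) - 1876984/39 = I*√193 - 1876984/39 = -1876984/39 + I*√193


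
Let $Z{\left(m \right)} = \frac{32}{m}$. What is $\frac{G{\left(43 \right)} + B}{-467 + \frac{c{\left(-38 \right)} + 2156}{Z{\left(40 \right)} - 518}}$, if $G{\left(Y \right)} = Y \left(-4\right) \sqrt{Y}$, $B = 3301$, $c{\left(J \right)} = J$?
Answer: $- \frac{1422731}{203042} + \frac{37066 \sqrt{43}}{101521} \approx -4.6129$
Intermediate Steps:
$G{\left(Y \right)} = - 4 Y^{\frac{3}{2}}$ ($G{\left(Y \right)} = - 4 Y \sqrt{Y} = - 4 Y^{\frac{3}{2}}$)
$\frac{G{\left(43 \right)} + B}{-467 + \frac{c{\left(-38 \right)} + 2156}{Z{\left(40 \right)} - 518}} = \frac{- 4 \cdot 43^{\frac{3}{2}} + 3301}{-467 + \frac{-38 + 2156}{\frac{32}{40} - 518}} = \frac{- 4 \cdot 43 \sqrt{43} + 3301}{-467 + \frac{2118}{32 \cdot \frac{1}{40} - 518}} = \frac{- 172 \sqrt{43} + 3301}{-467 + \frac{2118}{\frac{4}{5} - 518}} = \frac{3301 - 172 \sqrt{43}}{-467 + \frac{2118}{- \frac{2586}{5}}} = \frac{3301 - 172 \sqrt{43}}{-467 + 2118 \left(- \frac{5}{2586}\right)} = \frac{3301 - 172 \sqrt{43}}{-467 - \frac{1765}{431}} = \frac{3301 - 172 \sqrt{43}}{- \frac{203042}{431}} = \left(3301 - 172 \sqrt{43}\right) \left(- \frac{431}{203042}\right) = - \frac{1422731}{203042} + \frac{37066 \sqrt{43}}{101521}$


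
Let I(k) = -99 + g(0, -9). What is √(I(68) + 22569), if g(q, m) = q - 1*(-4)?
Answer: √22474 ≈ 149.91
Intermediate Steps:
g(q, m) = 4 + q (g(q, m) = q + 4 = 4 + q)
I(k) = -95 (I(k) = -99 + (4 + 0) = -99 + 4 = -95)
√(I(68) + 22569) = √(-95 + 22569) = √22474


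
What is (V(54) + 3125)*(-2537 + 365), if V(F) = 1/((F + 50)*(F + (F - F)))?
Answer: -3176550181/468 ≈ -6.7875e+6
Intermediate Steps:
V(F) = 1/(F*(50 + F)) (V(F) = 1/((50 + F)*(F + 0)) = 1/((50 + F)*F) = 1/(F*(50 + F)))
(V(54) + 3125)*(-2537 + 365) = (1/(54*(50 + 54)) + 3125)*(-2537 + 365) = ((1/54)/104 + 3125)*(-2172) = ((1/54)*(1/104) + 3125)*(-2172) = (1/5616 + 3125)*(-2172) = (17550001/5616)*(-2172) = -3176550181/468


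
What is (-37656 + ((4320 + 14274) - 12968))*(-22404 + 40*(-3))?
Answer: 721443720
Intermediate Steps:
(-37656 + ((4320 + 14274) - 12968))*(-22404 + 40*(-3)) = (-37656 + (18594 - 12968))*(-22404 - 120) = (-37656 + 5626)*(-22524) = -32030*(-22524) = 721443720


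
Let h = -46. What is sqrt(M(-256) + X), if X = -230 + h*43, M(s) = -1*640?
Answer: 4*I*sqrt(178) ≈ 53.367*I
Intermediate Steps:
M(s) = -640
X = -2208 (X = -230 - 46*43 = -230 - 1978 = -2208)
sqrt(M(-256) + X) = sqrt(-640 - 2208) = sqrt(-2848) = 4*I*sqrt(178)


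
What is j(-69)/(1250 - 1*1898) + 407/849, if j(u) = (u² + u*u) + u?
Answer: -862429/61128 ≈ -14.109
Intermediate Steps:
j(u) = u + 2*u² (j(u) = (u² + u²) + u = 2*u² + u = u + 2*u²)
j(-69)/(1250 - 1*1898) + 407/849 = (-69*(1 + 2*(-69)))/(1250 - 1*1898) + 407/849 = (-69*(1 - 138))/(1250 - 1898) + 407*(1/849) = -69*(-137)/(-648) + 407/849 = 9453*(-1/648) + 407/849 = -3151/216 + 407/849 = -862429/61128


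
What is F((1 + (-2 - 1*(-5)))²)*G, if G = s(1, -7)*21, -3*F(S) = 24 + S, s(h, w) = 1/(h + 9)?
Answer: -28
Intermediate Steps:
s(h, w) = 1/(9 + h)
F(S) = -8 - S/3 (F(S) = -(24 + S)/3 = -8 - S/3)
G = 21/10 (G = 21/(9 + 1) = 21/10 ≈ 2.1000)
F((1 + (-2 - 1*(-5)))²)*G = (-8 - (1 + (-2 - 1*(-5)))²/3)*(21/10) = (-8 - (1 + (-2 + 5))²/3)*(21/10) = (-8 - (1 + 3)²/3)*(21/10) = (-8 - ⅓*4²)*(21/10) = (-8 - ⅓*16)*(21/10) = (-8 - 16/3)*(21/10) = -40/3*21/10 = -28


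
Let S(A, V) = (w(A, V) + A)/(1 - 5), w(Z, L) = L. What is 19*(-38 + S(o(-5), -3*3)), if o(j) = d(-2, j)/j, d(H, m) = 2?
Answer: -13547/20 ≈ -677.35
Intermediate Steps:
o(j) = 2/j
S(A, V) = -A/4 - V/4 (S(A, V) = (V + A)/(1 - 5) = (A + V)/(-4) = (A + V)*(-¼) = -A/4 - V/4)
19*(-38 + S(o(-5), -3*3)) = 19*(-38 + (-1/(2*(-5)) - (-3)*3/4)) = 19*(-38 + (-(-1)/(2*5) - ¼*(-9))) = 19*(-38 + (-¼*(-⅖) + 9/4)) = 19*(-38 + (⅒ + 9/4)) = 19*(-38 + 47/20) = 19*(-713/20) = -13547/20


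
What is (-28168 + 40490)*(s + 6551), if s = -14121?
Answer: -93277540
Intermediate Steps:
(-28168 + 40490)*(s + 6551) = (-28168 + 40490)*(-14121 + 6551) = 12322*(-7570) = -93277540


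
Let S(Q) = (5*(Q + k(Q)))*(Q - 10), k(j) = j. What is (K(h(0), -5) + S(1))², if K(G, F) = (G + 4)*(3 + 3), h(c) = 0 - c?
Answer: 4356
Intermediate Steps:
h(c) = -c
K(G, F) = 24 + 6*G (K(G, F) = (4 + G)*6 = 24 + 6*G)
S(Q) = 10*Q*(-10 + Q) (S(Q) = (5*(Q + Q))*(Q - 10) = (5*(2*Q))*(-10 + Q) = (10*Q)*(-10 + Q) = 10*Q*(-10 + Q))
(K(h(0), -5) + S(1))² = ((24 + 6*(-1*0)) + 10*1*(-10 + 1))² = ((24 + 6*0) + 10*1*(-9))² = ((24 + 0) - 90)² = (24 - 90)² = (-66)² = 4356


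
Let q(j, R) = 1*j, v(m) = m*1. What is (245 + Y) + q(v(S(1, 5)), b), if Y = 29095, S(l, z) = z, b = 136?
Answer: 29345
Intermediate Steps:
v(m) = m
q(j, R) = j
(245 + Y) + q(v(S(1, 5)), b) = (245 + 29095) + 5 = 29340 + 5 = 29345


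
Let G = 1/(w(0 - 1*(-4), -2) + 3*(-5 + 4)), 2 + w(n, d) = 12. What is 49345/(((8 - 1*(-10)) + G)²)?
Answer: 2417905/16129 ≈ 149.91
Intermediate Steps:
w(n, d) = 10 (w(n, d) = -2 + 12 = 10)
G = ⅐ (G = 1/(10 + 3*(-5 + 4)) = 1/(10 + 3*(-1)) = 1/(10 - 3) = 1/7 = ⅐ ≈ 0.14286)
49345/(((8 - 1*(-10)) + G)²) = 49345/(((8 - 1*(-10)) + ⅐)²) = 49345/(((8 + 10) + ⅐)²) = 49345/((18 + ⅐)²) = 49345/((127/7)²) = 49345/(16129/49) = 49345*(49/16129) = 2417905/16129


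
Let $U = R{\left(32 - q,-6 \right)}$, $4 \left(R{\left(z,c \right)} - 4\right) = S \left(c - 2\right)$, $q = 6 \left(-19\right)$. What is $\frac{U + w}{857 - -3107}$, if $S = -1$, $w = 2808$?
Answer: $\frac{1407}{1982} \approx 0.70989$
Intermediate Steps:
$q = -114$
$R{\left(z,c \right)} = \frac{9}{2} - \frac{c}{4}$ ($R{\left(z,c \right)} = 4 + \frac{\left(-1\right) \left(c - 2\right)}{4} = 4 + \frac{\left(-1\right) \left(-2 + c\right)}{4} = 4 + \frac{2 - c}{4} = 4 - \left(- \frac{1}{2} + \frac{c}{4}\right) = \frac{9}{2} - \frac{c}{4}$)
$U = 6$ ($U = \frac{9}{2} - - \frac{3}{2} = \frac{9}{2} + \frac{3}{2} = 6$)
$\frac{U + w}{857 - -3107} = \frac{6 + 2808}{857 - -3107} = \frac{2814}{857 + 3107} = \frac{2814}{3964} = 2814 \cdot \frac{1}{3964} = \frac{1407}{1982}$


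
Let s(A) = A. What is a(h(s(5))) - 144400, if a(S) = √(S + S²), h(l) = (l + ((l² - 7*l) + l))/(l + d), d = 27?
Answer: -144400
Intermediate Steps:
h(l) = (l² - 5*l)/(27 + l) (h(l) = (l + ((l² - 7*l) + l))/(l + 27) = (l + (l² - 6*l))/(27 + l) = (l² - 5*l)/(27 + l))
a(h(s(5))) - 144400 = √((5*(-5 + 5)/(27 + 5))*(1 + 5*(-5 + 5)/(27 + 5))) - 144400 = √((5*0/32)*(1 + 5*0/32)) - 144400 = √((5*(1/32)*0)*(1 + 5*(1/32)*0)) - 144400 = √(0*(1 + 0)) - 144400 = √(0*1) - 144400 = √0 - 144400 = 0 - 144400 = -144400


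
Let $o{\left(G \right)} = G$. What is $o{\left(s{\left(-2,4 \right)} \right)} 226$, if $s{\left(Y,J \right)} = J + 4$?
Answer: $1808$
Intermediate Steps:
$s{\left(Y,J \right)} = 4 + J$
$o{\left(s{\left(-2,4 \right)} \right)} 226 = \left(4 + 4\right) 226 = 8 \cdot 226 = 1808$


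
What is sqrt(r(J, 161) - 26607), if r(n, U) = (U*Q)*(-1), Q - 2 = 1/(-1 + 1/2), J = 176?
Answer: 7*I*sqrt(543) ≈ 163.12*I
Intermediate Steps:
Q = 0 (Q = 2 + 1/(-1 + 1/2) = 2 + 1/(-1/2) = 2 - 2 = 0)
r(n, U) = 0 (r(n, U) = (U*0)*(-1) = 0*(-1) = 0)
sqrt(r(J, 161) - 26607) = sqrt(0 - 26607) = sqrt(-26607) = 7*I*sqrt(543)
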